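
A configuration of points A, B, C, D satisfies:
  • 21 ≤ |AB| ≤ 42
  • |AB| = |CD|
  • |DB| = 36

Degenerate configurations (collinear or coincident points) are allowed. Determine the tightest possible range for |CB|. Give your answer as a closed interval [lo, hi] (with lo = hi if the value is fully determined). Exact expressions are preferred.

|AB| ∈ [21, 42]
|BD| ∈ {36}
|CD| ∈ [21, 42]
|AD| ∈ [0, 78]
|BC| ∈ [0, 78]
|AC| ∈ [0, 120]

|CB| ∈ [0, 78]  (≈ [0.0000, 78.0000])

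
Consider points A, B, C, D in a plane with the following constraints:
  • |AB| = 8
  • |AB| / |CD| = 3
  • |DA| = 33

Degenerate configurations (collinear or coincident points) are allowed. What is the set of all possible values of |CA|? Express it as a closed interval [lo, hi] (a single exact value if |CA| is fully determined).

|AB| ∈ {8}
|AD| ∈ {33}
|CD| ∈ {8/3}
|BD| ∈ [25, 41]
|AC| ∈ [91/3, 107/3]
|BC| ∈ [67/3, 131/3]

|CA| ∈ [91/3, 107/3]  (≈ [30.3333, 35.6667])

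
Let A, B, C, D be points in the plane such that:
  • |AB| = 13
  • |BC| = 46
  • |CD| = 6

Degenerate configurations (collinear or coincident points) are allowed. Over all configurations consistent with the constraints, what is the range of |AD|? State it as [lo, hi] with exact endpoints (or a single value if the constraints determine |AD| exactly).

|AB| ∈ {13}
|BC| ∈ {46}
|CD| ∈ {6}
|AC| ∈ [33, 59]
|BD| ∈ [40, 52]
|AD| ∈ [27, 65]

|AD| ∈ [27, 65]  (≈ [27.0000, 65.0000])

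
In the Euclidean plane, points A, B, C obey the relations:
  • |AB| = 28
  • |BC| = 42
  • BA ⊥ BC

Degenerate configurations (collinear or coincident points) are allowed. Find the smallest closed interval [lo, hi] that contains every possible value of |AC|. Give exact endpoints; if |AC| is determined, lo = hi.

|AB| ∈ {28}
|BC| ∈ {42}
|AC| ∈ {14·√(13)}

|AC| = 14·√(13)  (≈ 50.4777)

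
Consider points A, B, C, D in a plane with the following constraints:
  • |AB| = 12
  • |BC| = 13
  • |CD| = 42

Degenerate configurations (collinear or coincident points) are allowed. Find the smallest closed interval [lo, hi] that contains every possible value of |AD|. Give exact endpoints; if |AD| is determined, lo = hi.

|AB| ∈ {12}
|BC| ∈ {13}
|CD| ∈ {42}
|AC| ∈ [1, 25]
|BD| ∈ [29, 55]
|AD| ∈ [17, 67]

|AD| ∈ [17, 67]  (≈ [17.0000, 67.0000])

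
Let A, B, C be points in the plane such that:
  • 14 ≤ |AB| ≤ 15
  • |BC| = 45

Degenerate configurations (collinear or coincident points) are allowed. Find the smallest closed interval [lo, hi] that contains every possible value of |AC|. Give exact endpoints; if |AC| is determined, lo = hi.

|AC| ∈ [30, 60]  (≈ [30.0000, 60.0000])

|AB| ∈ [14, 15]
|BC| ∈ {45}
|AC| ∈ [30, 60]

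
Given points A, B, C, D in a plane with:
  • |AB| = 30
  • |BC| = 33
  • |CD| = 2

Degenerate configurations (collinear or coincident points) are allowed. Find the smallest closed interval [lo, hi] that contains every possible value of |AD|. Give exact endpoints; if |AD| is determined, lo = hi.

|AD| ∈ [1, 65]  (≈ [1.0000, 65.0000])

|AB| ∈ {30}
|BC| ∈ {33}
|CD| ∈ {2}
|AC| ∈ [3, 63]
|BD| ∈ [31, 35]
|AD| ∈ [1, 65]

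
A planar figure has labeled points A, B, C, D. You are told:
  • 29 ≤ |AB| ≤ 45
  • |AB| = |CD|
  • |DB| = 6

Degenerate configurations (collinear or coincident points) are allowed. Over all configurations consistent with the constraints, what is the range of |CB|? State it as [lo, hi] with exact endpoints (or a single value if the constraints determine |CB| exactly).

|CB| ∈ [23, 51]  (≈ [23.0000, 51.0000])

|AB| ∈ [29, 45]
|BD| ∈ {6}
|CD| ∈ [29, 45]
|AD| ∈ [23, 51]
|BC| ∈ [23, 51]
|AC| ∈ [0, 96]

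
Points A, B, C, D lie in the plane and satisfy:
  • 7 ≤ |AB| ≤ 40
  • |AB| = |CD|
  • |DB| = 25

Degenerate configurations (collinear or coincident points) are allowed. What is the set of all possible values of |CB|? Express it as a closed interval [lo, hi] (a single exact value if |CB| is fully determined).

|CB| ∈ [0, 65]  (≈ [0.0000, 65.0000])

|AB| ∈ [7, 40]
|BD| ∈ {25}
|CD| ∈ [7, 40]
|AD| ∈ [0, 65]
|BC| ∈ [0, 65]
|AC| ∈ [0, 105]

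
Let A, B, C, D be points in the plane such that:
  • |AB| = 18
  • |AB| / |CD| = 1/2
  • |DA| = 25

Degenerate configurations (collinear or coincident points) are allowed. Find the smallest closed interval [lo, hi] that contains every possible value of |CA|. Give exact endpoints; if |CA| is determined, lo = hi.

|CA| ∈ [11, 61]  (≈ [11.0000, 61.0000])

|AB| ∈ {18}
|AD| ∈ {25}
|CD| ∈ {36}
|BD| ∈ [7, 43]
|AC| ∈ [11, 61]
|BC| ∈ [0, 79]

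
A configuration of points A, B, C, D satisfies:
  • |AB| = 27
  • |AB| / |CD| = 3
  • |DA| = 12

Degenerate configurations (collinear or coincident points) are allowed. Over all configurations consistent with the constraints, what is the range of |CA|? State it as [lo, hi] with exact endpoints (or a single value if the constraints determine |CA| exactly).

|AB| ∈ {27}
|AD| ∈ {12}
|CD| ∈ {9}
|BD| ∈ [15, 39]
|AC| ∈ [3, 21]
|BC| ∈ [6, 48]

|CA| ∈ [3, 21]  (≈ [3.0000, 21.0000])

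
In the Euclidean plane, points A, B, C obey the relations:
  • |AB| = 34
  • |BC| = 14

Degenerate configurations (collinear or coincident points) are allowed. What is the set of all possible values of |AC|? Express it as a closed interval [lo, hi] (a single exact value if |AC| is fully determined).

|AB| ∈ {34}
|BC| ∈ {14}
|AC| ∈ [20, 48]

|AC| ∈ [20, 48]  (≈ [20.0000, 48.0000])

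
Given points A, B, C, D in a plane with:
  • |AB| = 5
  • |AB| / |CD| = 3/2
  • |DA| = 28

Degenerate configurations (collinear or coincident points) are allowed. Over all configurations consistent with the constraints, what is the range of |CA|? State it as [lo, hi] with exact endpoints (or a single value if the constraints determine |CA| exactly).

|CA| ∈ [74/3, 94/3]  (≈ [24.6667, 31.3333])

|AB| ∈ {5}
|AD| ∈ {28}
|CD| ∈ {10/3}
|BD| ∈ [23, 33]
|AC| ∈ [74/3, 94/3]
|BC| ∈ [59/3, 109/3]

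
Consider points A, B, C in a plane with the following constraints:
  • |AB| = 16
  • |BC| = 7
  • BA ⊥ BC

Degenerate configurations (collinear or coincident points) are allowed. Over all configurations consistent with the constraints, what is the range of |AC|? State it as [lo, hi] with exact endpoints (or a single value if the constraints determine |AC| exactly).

|AC| = √(305)  (≈ 17.4642)

|AB| ∈ {16}
|BC| ∈ {7}
|AC| ∈ {√(305)}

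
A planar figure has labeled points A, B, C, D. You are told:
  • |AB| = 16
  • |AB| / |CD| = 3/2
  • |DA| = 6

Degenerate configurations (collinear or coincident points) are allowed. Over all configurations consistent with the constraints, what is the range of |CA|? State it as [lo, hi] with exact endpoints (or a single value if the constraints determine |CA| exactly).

|CA| ∈ [14/3, 50/3]  (≈ [4.6667, 16.6667])

|AB| ∈ {16}
|AD| ∈ {6}
|CD| ∈ {32/3}
|BD| ∈ [10, 22]
|AC| ∈ [14/3, 50/3]
|BC| ∈ [0, 98/3]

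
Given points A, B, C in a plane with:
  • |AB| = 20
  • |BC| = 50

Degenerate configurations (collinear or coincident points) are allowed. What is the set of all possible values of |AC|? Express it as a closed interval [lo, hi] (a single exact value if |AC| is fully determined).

|AC| ∈ [30, 70]  (≈ [30.0000, 70.0000])

|AB| ∈ {20}
|BC| ∈ {50}
|AC| ∈ [30, 70]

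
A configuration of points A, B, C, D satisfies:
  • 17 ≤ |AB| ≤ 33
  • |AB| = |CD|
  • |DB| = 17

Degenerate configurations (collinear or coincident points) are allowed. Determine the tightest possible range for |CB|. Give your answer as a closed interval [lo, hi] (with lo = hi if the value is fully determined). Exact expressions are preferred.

|CB| ∈ [0, 50]  (≈ [0.0000, 50.0000])

|AB| ∈ [17, 33]
|BD| ∈ {17}
|CD| ∈ [17, 33]
|AD| ∈ [0, 50]
|BC| ∈ [0, 50]
|AC| ∈ [0, 83]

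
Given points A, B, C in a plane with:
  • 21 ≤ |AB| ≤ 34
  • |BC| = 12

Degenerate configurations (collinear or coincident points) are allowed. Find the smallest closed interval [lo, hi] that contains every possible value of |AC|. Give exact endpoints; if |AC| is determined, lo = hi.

|AB| ∈ [21, 34]
|BC| ∈ {12}
|AC| ∈ [9, 46]

|AC| ∈ [9, 46]  (≈ [9.0000, 46.0000])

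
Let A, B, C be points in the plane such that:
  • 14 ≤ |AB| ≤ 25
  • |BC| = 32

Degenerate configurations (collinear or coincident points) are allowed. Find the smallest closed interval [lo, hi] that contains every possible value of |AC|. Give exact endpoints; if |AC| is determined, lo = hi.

|AB| ∈ [14, 25]
|BC| ∈ {32}
|AC| ∈ [7, 57]

|AC| ∈ [7, 57]  (≈ [7.0000, 57.0000])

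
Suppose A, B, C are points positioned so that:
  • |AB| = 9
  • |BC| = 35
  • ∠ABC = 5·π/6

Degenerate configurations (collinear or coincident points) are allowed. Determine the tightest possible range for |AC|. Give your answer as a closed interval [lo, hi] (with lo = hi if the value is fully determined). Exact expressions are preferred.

|AC| = √(315·√(3) + 1306)  (≈ 43.0302)

|AB| ∈ {9}
|BC| ∈ {35}
|AC| ∈ {√(315·√(3) + 1306)}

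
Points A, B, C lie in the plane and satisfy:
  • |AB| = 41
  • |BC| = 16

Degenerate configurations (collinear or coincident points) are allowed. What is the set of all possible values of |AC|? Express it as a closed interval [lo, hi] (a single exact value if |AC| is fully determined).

|AC| ∈ [25, 57]  (≈ [25.0000, 57.0000])

|AB| ∈ {41}
|BC| ∈ {16}
|AC| ∈ [25, 57]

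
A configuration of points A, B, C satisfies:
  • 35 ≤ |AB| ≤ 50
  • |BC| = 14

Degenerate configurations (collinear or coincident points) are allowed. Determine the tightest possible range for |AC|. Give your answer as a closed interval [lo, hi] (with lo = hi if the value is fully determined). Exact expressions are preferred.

|AB| ∈ [35, 50]
|BC| ∈ {14}
|AC| ∈ [21, 64]

|AC| ∈ [21, 64]  (≈ [21.0000, 64.0000])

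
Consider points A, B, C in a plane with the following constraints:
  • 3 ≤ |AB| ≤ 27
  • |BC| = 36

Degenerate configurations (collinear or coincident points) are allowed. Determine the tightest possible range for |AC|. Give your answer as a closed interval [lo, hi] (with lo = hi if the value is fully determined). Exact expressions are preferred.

|AC| ∈ [9, 63]  (≈ [9.0000, 63.0000])

|AB| ∈ [3, 27]
|BC| ∈ {36}
|AC| ∈ [9, 63]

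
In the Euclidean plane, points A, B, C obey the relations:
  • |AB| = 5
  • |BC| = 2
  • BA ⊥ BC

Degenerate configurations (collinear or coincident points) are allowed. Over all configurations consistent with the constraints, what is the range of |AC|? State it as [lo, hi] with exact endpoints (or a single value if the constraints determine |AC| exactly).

|AB| ∈ {5}
|BC| ∈ {2}
|AC| ∈ {√(29)}

|AC| = √(29)  (≈ 5.3852)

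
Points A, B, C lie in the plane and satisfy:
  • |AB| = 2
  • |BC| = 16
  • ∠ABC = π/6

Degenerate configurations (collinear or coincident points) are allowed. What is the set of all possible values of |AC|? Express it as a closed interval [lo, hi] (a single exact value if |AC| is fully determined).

|AB| ∈ {2}
|BC| ∈ {16}
|AC| ∈ {2·√(65 - 8·√(3))}

|AC| = 2·√(65 - 8·√(3))  (≈ 14.3029)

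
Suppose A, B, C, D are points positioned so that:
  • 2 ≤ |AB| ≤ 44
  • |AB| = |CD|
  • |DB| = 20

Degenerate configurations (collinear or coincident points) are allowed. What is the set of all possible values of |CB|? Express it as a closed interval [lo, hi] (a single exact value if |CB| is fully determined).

|CB| ∈ [0, 64]  (≈ [0.0000, 64.0000])

|AB| ∈ [2, 44]
|BD| ∈ {20}
|CD| ∈ [2, 44]
|AD| ∈ [0, 64]
|BC| ∈ [0, 64]
|AC| ∈ [0, 108]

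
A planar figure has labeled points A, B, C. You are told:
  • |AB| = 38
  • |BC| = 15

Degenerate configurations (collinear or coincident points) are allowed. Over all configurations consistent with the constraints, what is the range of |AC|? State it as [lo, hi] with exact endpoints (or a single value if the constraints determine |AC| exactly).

|AB| ∈ {38}
|BC| ∈ {15}
|AC| ∈ [23, 53]

|AC| ∈ [23, 53]  (≈ [23.0000, 53.0000])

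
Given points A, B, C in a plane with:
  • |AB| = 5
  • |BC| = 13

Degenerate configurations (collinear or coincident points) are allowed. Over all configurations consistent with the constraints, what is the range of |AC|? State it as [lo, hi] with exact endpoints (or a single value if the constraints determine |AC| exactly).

|AB| ∈ {5}
|BC| ∈ {13}
|AC| ∈ [8, 18]

|AC| ∈ [8, 18]  (≈ [8.0000, 18.0000])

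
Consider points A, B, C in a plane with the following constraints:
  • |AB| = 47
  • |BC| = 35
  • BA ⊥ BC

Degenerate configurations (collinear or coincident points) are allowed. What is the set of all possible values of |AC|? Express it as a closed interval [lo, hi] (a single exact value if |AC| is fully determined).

|AC| = √(3434)  (≈ 58.6003)

|AB| ∈ {47}
|BC| ∈ {35}
|AC| ∈ {√(3434)}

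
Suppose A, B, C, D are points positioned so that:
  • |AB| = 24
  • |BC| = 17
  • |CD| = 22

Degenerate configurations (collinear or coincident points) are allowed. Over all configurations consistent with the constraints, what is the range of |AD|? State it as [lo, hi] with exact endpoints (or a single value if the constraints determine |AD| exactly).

|AD| ∈ [0, 63]  (≈ [0.0000, 63.0000])

|AB| ∈ {24}
|BC| ∈ {17}
|CD| ∈ {22}
|AC| ∈ [7, 41]
|BD| ∈ [5, 39]
|AD| ∈ [0, 63]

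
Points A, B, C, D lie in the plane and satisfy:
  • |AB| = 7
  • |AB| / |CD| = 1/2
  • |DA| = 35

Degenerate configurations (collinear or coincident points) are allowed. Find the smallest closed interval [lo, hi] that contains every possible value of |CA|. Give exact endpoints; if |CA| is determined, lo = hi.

|AB| ∈ {7}
|AD| ∈ {35}
|CD| ∈ {14}
|BD| ∈ [28, 42]
|AC| ∈ [21, 49]
|BC| ∈ [14, 56]

|CA| ∈ [21, 49]  (≈ [21.0000, 49.0000])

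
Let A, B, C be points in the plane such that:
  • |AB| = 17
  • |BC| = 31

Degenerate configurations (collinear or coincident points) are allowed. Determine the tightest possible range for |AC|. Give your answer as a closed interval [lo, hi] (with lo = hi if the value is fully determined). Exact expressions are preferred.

|AC| ∈ [14, 48]  (≈ [14.0000, 48.0000])

|AB| ∈ {17}
|BC| ∈ {31}
|AC| ∈ [14, 48]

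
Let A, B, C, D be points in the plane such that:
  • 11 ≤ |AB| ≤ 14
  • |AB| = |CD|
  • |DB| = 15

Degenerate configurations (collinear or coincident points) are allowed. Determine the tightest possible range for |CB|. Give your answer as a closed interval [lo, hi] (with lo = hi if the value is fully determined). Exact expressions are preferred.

|AB| ∈ [11, 14]
|BD| ∈ {15}
|CD| ∈ [11, 14]
|AD| ∈ [1, 29]
|BC| ∈ [1, 29]
|AC| ∈ [0, 43]

|CB| ∈ [1, 29]  (≈ [1.0000, 29.0000])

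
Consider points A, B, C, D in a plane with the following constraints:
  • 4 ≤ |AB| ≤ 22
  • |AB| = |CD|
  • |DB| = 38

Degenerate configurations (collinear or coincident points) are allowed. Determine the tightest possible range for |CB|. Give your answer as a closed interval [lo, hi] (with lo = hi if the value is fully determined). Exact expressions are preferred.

|AB| ∈ [4, 22]
|BD| ∈ {38}
|CD| ∈ [4, 22]
|AD| ∈ [16, 60]
|BC| ∈ [16, 60]
|AC| ∈ [0, 82]

|CB| ∈ [16, 60]  (≈ [16.0000, 60.0000])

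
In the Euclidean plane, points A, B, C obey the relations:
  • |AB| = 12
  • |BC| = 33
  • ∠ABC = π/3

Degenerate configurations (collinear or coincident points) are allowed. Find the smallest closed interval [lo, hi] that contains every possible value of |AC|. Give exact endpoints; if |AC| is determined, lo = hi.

|AB| ∈ {12}
|BC| ∈ {33}
|AC| ∈ {3·√(93)}

|AC| = 3·√(93)  (≈ 28.9310)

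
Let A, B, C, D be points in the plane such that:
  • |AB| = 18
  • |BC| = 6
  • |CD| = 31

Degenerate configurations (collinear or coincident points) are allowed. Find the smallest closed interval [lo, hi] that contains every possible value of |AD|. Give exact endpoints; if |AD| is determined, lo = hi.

|AD| ∈ [7, 55]  (≈ [7.0000, 55.0000])

|AB| ∈ {18}
|BC| ∈ {6}
|CD| ∈ {31}
|AC| ∈ [12, 24]
|BD| ∈ [25, 37]
|AD| ∈ [7, 55]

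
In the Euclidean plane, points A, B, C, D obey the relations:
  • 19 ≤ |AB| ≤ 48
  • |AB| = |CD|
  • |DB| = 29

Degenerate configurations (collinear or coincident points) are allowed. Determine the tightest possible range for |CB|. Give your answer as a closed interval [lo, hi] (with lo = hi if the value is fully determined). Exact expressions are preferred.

|CB| ∈ [0, 77]  (≈ [0.0000, 77.0000])

|AB| ∈ [19, 48]
|BD| ∈ {29}
|CD| ∈ [19, 48]
|AD| ∈ [0, 77]
|BC| ∈ [0, 77]
|AC| ∈ [0, 125]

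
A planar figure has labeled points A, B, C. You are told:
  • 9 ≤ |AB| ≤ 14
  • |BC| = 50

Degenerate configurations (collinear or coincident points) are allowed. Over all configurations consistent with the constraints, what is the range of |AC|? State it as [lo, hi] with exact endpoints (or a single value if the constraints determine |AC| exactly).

|AB| ∈ [9, 14]
|BC| ∈ {50}
|AC| ∈ [36, 64]

|AC| ∈ [36, 64]  (≈ [36.0000, 64.0000])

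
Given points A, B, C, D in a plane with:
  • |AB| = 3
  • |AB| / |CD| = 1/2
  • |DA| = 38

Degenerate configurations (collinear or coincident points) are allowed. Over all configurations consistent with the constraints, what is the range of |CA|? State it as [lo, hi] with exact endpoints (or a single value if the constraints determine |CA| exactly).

|CA| ∈ [32, 44]  (≈ [32.0000, 44.0000])

|AB| ∈ {3}
|AD| ∈ {38}
|CD| ∈ {6}
|BD| ∈ [35, 41]
|AC| ∈ [32, 44]
|BC| ∈ [29, 47]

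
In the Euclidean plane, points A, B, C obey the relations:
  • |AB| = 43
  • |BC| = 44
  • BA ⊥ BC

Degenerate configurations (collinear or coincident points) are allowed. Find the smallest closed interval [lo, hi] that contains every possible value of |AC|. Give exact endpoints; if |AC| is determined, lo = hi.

|AC| = √(3785)  (≈ 61.5224)

|AB| ∈ {43}
|BC| ∈ {44}
|AC| ∈ {√(3785)}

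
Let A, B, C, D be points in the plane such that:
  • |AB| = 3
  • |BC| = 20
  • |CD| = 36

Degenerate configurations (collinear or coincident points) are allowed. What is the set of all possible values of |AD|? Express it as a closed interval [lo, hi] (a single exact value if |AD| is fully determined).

|AB| ∈ {3}
|BC| ∈ {20}
|CD| ∈ {36}
|AC| ∈ [17, 23]
|BD| ∈ [16, 56]
|AD| ∈ [13, 59]

|AD| ∈ [13, 59]  (≈ [13.0000, 59.0000])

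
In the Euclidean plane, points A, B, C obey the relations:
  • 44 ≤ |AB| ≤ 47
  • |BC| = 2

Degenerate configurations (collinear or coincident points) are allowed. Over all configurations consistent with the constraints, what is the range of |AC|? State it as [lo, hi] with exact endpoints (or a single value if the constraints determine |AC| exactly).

|AB| ∈ [44, 47]
|BC| ∈ {2}
|AC| ∈ [42, 49]

|AC| ∈ [42, 49]  (≈ [42.0000, 49.0000])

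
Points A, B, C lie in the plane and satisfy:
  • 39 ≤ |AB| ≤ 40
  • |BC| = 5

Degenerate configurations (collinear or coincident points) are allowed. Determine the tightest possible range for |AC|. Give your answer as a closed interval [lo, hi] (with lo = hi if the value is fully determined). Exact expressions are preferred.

|AB| ∈ [39, 40]
|BC| ∈ {5}
|AC| ∈ [34, 45]

|AC| ∈ [34, 45]  (≈ [34.0000, 45.0000])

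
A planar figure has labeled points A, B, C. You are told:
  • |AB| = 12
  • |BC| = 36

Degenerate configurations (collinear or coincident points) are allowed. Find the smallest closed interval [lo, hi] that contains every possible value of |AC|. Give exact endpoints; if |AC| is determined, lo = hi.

|AC| ∈ [24, 48]  (≈ [24.0000, 48.0000])

|AB| ∈ {12}
|BC| ∈ {36}
|AC| ∈ [24, 48]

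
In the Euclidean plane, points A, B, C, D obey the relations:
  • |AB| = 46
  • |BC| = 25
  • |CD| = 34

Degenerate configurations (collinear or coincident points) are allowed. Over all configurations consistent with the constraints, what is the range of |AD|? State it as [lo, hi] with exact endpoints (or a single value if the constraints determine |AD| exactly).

|AB| ∈ {46}
|BC| ∈ {25}
|CD| ∈ {34}
|AC| ∈ [21, 71]
|BD| ∈ [9, 59]
|AD| ∈ [0, 105]

|AD| ∈ [0, 105]  (≈ [0.0000, 105.0000])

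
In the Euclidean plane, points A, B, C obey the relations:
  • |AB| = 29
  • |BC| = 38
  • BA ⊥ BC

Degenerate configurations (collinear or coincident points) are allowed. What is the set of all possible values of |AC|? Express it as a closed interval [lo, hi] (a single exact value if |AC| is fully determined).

|AC| = √(2285)  (≈ 47.8017)

|AB| ∈ {29}
|BC| ∈ {38}
|AC| ∈ {√(2285)}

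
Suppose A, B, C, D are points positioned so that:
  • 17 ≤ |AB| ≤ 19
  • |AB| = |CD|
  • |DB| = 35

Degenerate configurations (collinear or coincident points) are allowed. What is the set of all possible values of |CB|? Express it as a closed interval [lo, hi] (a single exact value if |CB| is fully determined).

|CB| ∈ [16, 54]  (≈ [16.0000, 54.0000])

|AB| ∈ [17, 19]
|BD| ∈ {35}
|CD| ∈ [17, 19]
|AD| ∈ [16, 54]
|BC| ∈ [16, 54]
|AC| ∈ [0, 73]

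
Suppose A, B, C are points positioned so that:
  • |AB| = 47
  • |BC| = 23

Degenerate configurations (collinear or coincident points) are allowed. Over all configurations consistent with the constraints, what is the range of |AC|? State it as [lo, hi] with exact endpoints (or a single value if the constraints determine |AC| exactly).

|AB| ∈ {47}
|BC| ∈ {23}
|AC| ∈ [24, 70]

|AC| ∈ [24, 70]  (≈ [24.0000, 70.0000])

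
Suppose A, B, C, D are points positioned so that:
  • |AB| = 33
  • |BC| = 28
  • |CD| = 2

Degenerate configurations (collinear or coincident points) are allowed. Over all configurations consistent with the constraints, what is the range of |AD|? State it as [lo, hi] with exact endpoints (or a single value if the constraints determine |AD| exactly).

|AB| ∈ {33}
|BC| ∈ {28}
|CD| ∈ {2}
|AC| ∈ [5, 61]
|BD| ∈ [26, 30]
|AD| ∈ [3, 63]

|AD| ∈ [3, 63]  (≈ [3.0000, 63.0000])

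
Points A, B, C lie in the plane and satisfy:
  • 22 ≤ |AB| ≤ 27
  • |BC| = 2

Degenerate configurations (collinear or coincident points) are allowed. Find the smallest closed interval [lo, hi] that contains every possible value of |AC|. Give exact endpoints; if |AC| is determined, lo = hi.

|AB| ∈ [22, 27]
|BC| ∈ {2}
|AC| ∈ [20, 29]

|AC| ∈ [20, 29]  (≈ [20.0000, 29.0000])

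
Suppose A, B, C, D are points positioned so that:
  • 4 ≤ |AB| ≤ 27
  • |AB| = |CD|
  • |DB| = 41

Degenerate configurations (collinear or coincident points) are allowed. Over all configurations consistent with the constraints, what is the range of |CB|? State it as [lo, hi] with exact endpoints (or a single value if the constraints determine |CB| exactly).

|AB| ∈ [4, 27]
|BD| ∈ {41}
|CD| ∈ [4, 27]
|AD| ∈ [14, 68]
|BC| ∈ [14, 68]
|AC| ∈ [0, 95]

|CB| ∈ [14, 68]  (≈ [14.0000, 68.0000])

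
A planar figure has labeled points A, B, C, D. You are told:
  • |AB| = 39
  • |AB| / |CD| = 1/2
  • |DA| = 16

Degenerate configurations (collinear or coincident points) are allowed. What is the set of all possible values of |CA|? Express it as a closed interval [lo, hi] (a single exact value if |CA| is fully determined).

|CA| ∈ [62, 94]  (≈ [62.0000, 94.0000])

|AB| ∈ {39}
|AD| ∈ {16}
|CD| ∈ {78}
|BD| ∈ [23, 55]
|AC| ∈ [62, 94]
|BC| ∈ [23, 133]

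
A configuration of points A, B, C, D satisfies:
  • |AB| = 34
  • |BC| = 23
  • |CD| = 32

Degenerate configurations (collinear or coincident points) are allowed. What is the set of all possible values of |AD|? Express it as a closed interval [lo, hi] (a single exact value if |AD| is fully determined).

|AD| ∈ [0, 89]  (≈ [0.0000, 89.0000])

|AB| ∈ {34}
|BC| ∈ {23}
|CD| ∈ {32}
|AC| ∈ [11, 57]
|BD| ∈ [9, 55]
|AD| ∈ [0, 89]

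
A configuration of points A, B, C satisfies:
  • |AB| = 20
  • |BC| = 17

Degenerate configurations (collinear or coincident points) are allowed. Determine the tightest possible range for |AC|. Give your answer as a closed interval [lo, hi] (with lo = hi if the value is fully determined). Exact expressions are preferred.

|AC| ∈ [3, 37]  (≈ [3.0000, 37.0000])

|AB| ∈ {20}
|BC| ∈ {17}
|AC| ∈ [3, 37]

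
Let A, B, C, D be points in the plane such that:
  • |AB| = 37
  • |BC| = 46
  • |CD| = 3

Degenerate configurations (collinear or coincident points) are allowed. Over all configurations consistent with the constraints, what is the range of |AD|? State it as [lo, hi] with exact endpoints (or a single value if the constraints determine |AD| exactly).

|AD| ∈ [6, 86]  (≈ [6.0000, 86.0000])

|AB| ∈ {37}
|BC| ∈ {46}
|CD| ∈ {3}
|AC| ∈ [9, 83]
|BD| ∈ [43, 49]
|AD| ∈ [6, 86]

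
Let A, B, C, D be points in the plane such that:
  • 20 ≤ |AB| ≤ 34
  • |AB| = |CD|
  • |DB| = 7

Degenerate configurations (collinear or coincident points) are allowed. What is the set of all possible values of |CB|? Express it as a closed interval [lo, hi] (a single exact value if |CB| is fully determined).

|CB| ∈ [13, 41]  (≈ [13.0000, 41.0000])

|AB| ∈ [20, 34]
|BD| ∈ {7}
|CD| ∈ [20, 34]
|AD| ∈ [13, 41]
|BC| ∈ [13, 41]
|AC| ∈ [0, 75]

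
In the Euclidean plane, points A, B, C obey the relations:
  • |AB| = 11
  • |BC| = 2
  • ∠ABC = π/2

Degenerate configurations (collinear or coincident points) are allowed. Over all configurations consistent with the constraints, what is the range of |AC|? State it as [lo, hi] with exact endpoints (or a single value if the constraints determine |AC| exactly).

|AC| = 5·√(5)  (≈ 11.1803)

|AB| ∈ {11}
|BC| ∈ {2}
|AC| ∈ {5·√(5)}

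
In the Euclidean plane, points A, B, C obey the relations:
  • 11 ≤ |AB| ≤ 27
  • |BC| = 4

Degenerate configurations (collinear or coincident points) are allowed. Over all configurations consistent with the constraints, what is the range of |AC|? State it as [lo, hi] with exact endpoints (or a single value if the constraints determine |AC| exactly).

|AB| ∈ [11, 27]
|BC| ∈ {4}
|AC| ∈ [7, 31]

|AC| ∈ [7, 31]  (≈ [7.0000, 31.0000])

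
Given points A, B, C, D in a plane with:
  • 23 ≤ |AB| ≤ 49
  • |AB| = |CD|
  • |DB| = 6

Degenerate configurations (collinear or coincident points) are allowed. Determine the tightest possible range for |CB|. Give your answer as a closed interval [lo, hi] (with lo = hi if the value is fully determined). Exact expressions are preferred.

|CB| ∈ [17, 55]  (≈ [17.0000, 55.0000])

|AB| ∈ [23, 49]
|BD| ∈ {6}
|CD| ∈ [23, 49]
|AD| ∈ [17, 55]
|BC| ∈ [17, 55]
|AC| ∈ [0, 104]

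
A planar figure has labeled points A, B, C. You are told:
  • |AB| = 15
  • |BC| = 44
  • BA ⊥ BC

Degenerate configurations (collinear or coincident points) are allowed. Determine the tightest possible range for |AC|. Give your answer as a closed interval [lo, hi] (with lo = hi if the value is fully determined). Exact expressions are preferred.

|AC| = √(2161)  (≈ 46.4866)

|AB| ∈ {15}
|BC| ∈ {44}
|AC| ∈ {√(2161)}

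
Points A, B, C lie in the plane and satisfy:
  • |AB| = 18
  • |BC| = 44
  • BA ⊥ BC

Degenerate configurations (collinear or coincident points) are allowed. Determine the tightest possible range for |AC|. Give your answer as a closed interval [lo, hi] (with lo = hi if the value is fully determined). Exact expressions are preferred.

|AC| = 2·√(565)  (≈ 47.5395)

|AB| ∈ {18}
|BC| ∈ {44}
|AC| ∈ {2·√(565)}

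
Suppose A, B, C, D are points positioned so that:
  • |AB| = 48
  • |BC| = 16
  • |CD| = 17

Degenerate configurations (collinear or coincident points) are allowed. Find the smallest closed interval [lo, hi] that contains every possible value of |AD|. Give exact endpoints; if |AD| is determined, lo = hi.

|AD| ∈ [15, 81]  (≈ [15.0000, 81.0000])

|AB| ∈ {48}
|BC| ∈ {16}
|CD| ∈ {17}
|AC| ∈ [32, 64]
|BD| ∈ [1, 33]
|AD| ∈ [15, 81]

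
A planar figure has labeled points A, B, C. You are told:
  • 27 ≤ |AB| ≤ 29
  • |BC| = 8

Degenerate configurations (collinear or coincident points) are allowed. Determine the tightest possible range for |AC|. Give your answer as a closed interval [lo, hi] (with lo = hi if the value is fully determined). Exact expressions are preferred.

|AC| ∈ [19, 37]  (≈ [19.0000, 37.0000])

|AB| ∈ [27, 29]
|BC| ∈ {8}
|AC| ∈ [19, 37]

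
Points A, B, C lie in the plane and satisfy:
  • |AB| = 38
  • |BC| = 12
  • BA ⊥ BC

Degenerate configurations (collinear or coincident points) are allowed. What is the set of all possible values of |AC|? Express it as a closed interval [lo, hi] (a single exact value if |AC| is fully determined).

|AB| ∈ {38}
|BC| ∈ {12}
|AC| ∈ {2·√(397)}

|AC| = 2·√(397)  (≈ 39.8497)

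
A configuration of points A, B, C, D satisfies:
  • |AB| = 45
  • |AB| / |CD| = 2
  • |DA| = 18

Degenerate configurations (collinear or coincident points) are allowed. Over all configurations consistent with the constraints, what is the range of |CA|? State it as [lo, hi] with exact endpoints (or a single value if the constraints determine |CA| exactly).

|AB| ∈ {45}
|AD| ∈ {18}
|CD| ∈ {45/2}
|BD| ∈ [27, 63]
|AC| ∈ [9/2, 81/2]
|BC| ∈ [9/2, 171/2]

|CA| ∈ [9/2, 81/2]  (≈ [4.5000, 40.5000])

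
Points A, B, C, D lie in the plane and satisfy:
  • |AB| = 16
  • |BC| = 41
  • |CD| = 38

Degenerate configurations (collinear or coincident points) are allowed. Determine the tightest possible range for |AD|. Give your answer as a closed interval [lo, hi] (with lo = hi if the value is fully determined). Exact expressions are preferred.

|AB| ∈ {16}
|BC| ∈ {41}
|CD| ∈ {38}
|AC| ∈ [25, 57]
|BD| ∈ [3, 79]
|AD| ∈ [0, 95]

|AD| ∈ [0, 95]  (≈ [0.0000, 95.0000])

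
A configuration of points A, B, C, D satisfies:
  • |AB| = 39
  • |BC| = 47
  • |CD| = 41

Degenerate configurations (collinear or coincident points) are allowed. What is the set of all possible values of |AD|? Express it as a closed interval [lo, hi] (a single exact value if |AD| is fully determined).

|AD| ∈ [0, 127]  (≈ [0.0000, 127.0000])

|AB| ∈ {39}
|BC| ∈ {47}
|CD| ∈ {41}
|AC| ∈ [8, 86]
|BD| ∈ [6, 88]
|AD| ∈ [0, 127]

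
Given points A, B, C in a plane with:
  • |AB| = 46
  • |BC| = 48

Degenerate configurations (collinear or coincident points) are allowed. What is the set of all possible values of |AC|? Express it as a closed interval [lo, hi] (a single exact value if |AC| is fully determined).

|AC| ∈ [2, 94]  (≈ [2.0000, 94.0000])

|AB| ∈ {46}
|BC| ∈ {48}
|AC| ∈ [2, 94]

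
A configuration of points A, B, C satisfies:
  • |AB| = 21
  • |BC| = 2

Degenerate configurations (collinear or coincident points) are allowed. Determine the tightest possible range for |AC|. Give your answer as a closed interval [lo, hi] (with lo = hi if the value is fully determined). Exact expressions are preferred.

|AC| ∈ [19, 23]  (≈ [19.0000, 23.0000])

|AB| ∈ {21}
|BC| ∈ {2}
|AC| ∈ [19, 23]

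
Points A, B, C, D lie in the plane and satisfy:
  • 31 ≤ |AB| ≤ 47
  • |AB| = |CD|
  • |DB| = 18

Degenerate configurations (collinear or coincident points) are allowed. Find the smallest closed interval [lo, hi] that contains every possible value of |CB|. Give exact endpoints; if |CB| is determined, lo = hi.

|AB| ∈ [31, 47]
|BD| ∈ {18}
|CD| ∈ [31, 47]
|AD| ∈ [13, 65]
|BC| ∈ [13, 65]
|AC| ∈ [0, 112]

|CB| ∈ [13, 65]  (≈ [13.0000, 65.0000])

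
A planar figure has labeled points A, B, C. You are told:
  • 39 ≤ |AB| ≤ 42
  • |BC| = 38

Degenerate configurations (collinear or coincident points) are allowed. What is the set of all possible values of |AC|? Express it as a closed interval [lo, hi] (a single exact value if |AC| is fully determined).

|AB| ∈ [39, 42]
|BC| ∈ {38}
|AC| ∈ [1, 80]

|AC| ∈ [1, 80]  (≈ [1.0000, 80.0000])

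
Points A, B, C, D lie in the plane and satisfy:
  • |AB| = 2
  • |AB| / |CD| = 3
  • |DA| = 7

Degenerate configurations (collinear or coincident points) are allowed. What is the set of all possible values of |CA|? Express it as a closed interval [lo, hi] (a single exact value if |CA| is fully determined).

|CA| ∈ [19/3, 23/3]  (≈ [6.3333, 7.6667])

|AB| ∈ {2}
|AD| ∈ {7}
|CD| ∈ {2/3}
|BD| ∈ [5, 9]
|AC| ∈ [19/3, 23/3]
|BC| ∈ [13/3, 29/3]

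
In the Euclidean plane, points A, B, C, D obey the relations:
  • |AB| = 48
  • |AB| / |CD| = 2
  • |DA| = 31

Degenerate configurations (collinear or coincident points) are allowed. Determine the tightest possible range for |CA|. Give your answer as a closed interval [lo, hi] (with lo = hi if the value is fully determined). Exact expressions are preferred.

|CA| ∈ [7, 55]  (≈ [7.0000, 55.0000])

|AB| ∈ {48}
|AD| ∈ {31}
|CD| ∈ {24}
|BD| ∈ [17, 79]
|AC| ∈ [7, 55]
|BC| ∈ [0, 103]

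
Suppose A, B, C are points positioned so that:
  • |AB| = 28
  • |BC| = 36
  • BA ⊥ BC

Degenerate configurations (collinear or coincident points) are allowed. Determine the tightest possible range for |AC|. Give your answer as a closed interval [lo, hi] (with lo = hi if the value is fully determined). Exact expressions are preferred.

|AB| ∈ {28}
|BC| ∈ {36}
|AC| ∈ {4·√(130)}

|AC| = 4·√(130)  (≈ 45.6070)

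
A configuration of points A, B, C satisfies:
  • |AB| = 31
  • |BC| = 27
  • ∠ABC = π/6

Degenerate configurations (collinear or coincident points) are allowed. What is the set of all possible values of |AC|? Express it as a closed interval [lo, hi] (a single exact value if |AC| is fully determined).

|AB| ∈ {31}
|BC| ∈ {27}
|AC| ∈ {√(1690 - 837·√(3))}

|AC| = √(1690 - 837·√(3))  (≈ 15.5008)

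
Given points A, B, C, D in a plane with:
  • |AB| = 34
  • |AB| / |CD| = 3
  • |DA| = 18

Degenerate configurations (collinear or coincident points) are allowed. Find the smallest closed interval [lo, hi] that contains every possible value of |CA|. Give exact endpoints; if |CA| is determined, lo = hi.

|AB| ∈ {34}
|AD| ∈ {18}
|CD| ∈ {34/3}
|BD| ∈ [16, 52]
|AC| ∈ [20/3, 88/3]
|BC| ∈ [14/3, 190/3]

|CA| ∈ [20/3, 88/3]  (≈ [6.6667, 29.3333])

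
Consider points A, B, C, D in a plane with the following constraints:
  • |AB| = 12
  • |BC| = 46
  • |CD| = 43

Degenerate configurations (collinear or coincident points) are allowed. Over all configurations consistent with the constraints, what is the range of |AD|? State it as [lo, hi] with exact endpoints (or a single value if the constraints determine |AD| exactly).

|AB| ∈ {12}
|BC| ∈ {46}
|CD| ∈ {43}
|AC| ∈ [34, 58]
|BD| ∈ [3, 89]
|AD| ∈ [0, 101]

|AD| ∈ [0, 101]  (≈ [0.0000, 101.0000])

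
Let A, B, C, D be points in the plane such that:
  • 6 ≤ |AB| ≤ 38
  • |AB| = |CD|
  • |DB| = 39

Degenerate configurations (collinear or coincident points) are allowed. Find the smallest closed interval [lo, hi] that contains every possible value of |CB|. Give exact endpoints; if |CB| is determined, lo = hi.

|AB| ∈ [6, 38]
|BD| ∈ {39}
|CD| ∈ [6, 38]
|AD| ∈ [1, 77]
|BC| ∈ [1, 77]
|AC| ∈ [0, 115]

|CB| ∈ [1, 77]  (≈ [1.0000, 77.0000])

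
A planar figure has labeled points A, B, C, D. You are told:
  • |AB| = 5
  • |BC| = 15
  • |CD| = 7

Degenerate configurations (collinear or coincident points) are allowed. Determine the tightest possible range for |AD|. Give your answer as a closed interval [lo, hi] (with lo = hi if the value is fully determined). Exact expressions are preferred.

|AB| ∈ {5}
|BC| ∈ {15}
|CD| ∈ {7}
|AC| ∈ [10, 20]
|BD| ∈ [8, 22]
|AD| ∈ [3, 27]

|AD| ∈ [3, 27]  (≈ [3.0000, 27.0000])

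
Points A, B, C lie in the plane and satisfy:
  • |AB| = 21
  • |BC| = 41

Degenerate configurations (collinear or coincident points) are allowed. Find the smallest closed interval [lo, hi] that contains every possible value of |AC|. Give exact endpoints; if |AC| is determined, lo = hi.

|AB| ∈ {21}
|BC| ∈ {41}
|AC| ∈ [20, 62]

|AC| ∈ [20, 62]  (≈ [20.0000, 62.0000])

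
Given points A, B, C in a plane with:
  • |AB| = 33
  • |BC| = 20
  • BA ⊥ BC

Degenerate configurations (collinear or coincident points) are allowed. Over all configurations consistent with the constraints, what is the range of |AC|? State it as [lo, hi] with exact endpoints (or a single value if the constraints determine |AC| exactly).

|AB| ∈ {33}
|BC| ∈ {20}
|AC| ∈ {√(1489)}

|AC| = √(1489)  (≈ 38.5876)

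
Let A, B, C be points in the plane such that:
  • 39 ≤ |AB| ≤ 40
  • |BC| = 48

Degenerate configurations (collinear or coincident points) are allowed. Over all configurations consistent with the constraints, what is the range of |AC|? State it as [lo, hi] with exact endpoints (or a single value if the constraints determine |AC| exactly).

|AC| ∈ [8, 88]  (≈ [8.0000, 88.0000])

|AB| ∈ [39, 40]
|BC| ∈ {48}
|AC| ∈ [8, 88]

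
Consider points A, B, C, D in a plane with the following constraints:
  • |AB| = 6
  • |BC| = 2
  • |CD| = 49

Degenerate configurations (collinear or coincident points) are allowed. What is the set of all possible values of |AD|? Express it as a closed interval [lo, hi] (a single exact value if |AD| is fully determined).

|AB| ∈ {6}
|BC| ∈ {2}
|CD| ∈ {49}
|AC| ∈ [4, 8]
|BD| ∈ [47, 51]
|AD| ∈ [41, 57]

|AD| ∈ [41, 57]  (≈ [41.0000, 57.0000])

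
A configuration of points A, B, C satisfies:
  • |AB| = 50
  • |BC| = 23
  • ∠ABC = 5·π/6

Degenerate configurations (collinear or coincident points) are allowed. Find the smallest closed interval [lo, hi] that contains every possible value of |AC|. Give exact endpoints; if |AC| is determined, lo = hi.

|AB| ∈ {50}
|BC| ∈ {23}
|AC| ∈ {√(1150·√(3) + 3029)}

|AC| = √(1150·√(3) + 3029)  (≈ 70.8580)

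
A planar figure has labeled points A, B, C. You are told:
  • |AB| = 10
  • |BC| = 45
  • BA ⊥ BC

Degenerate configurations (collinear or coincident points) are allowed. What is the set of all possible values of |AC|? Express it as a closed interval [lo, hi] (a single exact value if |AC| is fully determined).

|AB| ∈ {10}
|BC| ∈ {45}
|AC| ∈ {5·√(85)}

|AC| = 5·√(85)  (≈ 46.0977)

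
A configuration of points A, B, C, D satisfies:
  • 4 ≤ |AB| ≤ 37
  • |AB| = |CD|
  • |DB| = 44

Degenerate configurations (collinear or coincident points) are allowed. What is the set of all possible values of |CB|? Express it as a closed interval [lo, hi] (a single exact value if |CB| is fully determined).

|CB| ∈ [7, 81]  (≈ [7.0000, 81.0000])

|AB| ∈ [4, 37]
|BD| ∈ {44}
|CD| ∈ [4, 37]
|AD| ∈ [7, 81]
|BC| ∈ [7, 81]
|AC| ∈ [0, 118]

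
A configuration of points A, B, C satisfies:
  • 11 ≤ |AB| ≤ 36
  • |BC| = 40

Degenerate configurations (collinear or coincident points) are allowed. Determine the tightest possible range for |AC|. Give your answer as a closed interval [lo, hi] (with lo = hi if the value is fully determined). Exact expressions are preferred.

|AC| ∈ [4, 76]  (≈ [4.0000, 76.0000])

|AB| ∈ [11, 36]
|BC| ∈ {40}
|AC| ∈ [4, 76]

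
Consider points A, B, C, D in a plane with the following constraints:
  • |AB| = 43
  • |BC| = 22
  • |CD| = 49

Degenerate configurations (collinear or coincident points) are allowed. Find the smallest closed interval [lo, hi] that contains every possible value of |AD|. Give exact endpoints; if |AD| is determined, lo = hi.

|AB| ∈ {43}
|BC| ∈ {22}
|CD| ∈ {49}
|AC| ∈ [21, 65]
|BD| ∈ [27, 71]
|AD| ∈ [0, 114]

|AD| ∈ [0, 114]  (≈ [0.0000, 114.0000])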